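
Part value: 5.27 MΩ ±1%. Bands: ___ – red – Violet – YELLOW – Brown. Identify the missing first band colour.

green

5270000 Ω = 527 × 10^4.
The first band gives digit 5 of the significand, and 5 is green.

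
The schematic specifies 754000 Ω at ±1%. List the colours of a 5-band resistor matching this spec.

violet, green, yellow, orange, brown

754000 Ω = 754 × 10^3.
7 → violet
5 → green
4 → yellow
Multiplier 10^3 → orange.
±1% tolerance → brown.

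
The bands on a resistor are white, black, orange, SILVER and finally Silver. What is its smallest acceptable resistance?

8.127 Ω

White → 9 (first significant figure)
Black → 0 (second significant figure)
Orange → 3 (third significant figure)
Silver → ×0.01 multiplier
Silver → ±10% tolerance
903 × 0.01 = 9.03 Ω
Smallest = 9.03 × (1 − 10/100) = 8.127 Ω.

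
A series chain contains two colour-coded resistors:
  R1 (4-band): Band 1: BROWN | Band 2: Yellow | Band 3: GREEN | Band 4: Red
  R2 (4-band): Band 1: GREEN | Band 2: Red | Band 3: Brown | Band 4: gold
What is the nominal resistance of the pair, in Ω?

R1: brown, yellow → 14; green ×10^5 → 1400000 Ω.
R2: green, red → 52; brown ×10 → 520 Ω.
Series: 1400000 + 520 = 1400520 Ω.

1400520 Ω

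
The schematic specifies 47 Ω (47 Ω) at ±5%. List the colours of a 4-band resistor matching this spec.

47 Ω = 47 × 10^0.
4 → yellow
7 → violet
Multiplier 10^0 → black.
±5% tolerance → gold.

yellow, violet, black, gold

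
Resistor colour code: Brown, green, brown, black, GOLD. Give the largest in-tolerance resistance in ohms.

Brown → 1 (first significant figure)
Green → 5 (second significant figure)
Brown → 1 (third significant figure)
Black → ×1 multiplier
Gold → ±5% tolerance
151 × 1 = 151 Ω
Largest = 151 × (1 + 5/100) = 158.55 Ω.

158.55 Ω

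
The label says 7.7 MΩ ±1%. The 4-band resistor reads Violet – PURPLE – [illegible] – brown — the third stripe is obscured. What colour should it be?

green

7700000 Ω = 77 × 10^5.
The third band is the multiplier, 10^5, which is green.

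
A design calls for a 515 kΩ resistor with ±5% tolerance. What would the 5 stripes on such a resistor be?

green, brown, green, orange, gold

515000 Ω = 515 × 10^3.
5 → green
1 → brown
5 → green
Multiplier 10^3 → orange.
±5% tolerance → gold.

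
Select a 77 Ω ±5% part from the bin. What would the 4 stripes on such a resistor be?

77 Ω = 77 × 10^0.
7 → violet
7 → violet
Multiplier 10^0 → black.
±5% tolerance → gold.

violet, violet, black, gold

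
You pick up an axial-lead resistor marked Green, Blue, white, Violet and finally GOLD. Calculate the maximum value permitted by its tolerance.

Green → 5 (first significant figure)
Blue → 6 (second significant figure)
White → 9 (third significant figure)
Violet → ×10^7 multiplier
Gold → ±5% tolerance
569 × 10000000 = 5690000000 Ω
Maximum = 5690000000 × (1 + 5/100) = 5974500000 Ω.

5974500000 Ω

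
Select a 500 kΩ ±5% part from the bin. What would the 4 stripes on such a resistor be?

green, black, yellow, gold

500000 Ω = 50 × 10^4.
5 → green
0 → black
Multiplier 10^4 → yellow.
±5% tolerance → gold.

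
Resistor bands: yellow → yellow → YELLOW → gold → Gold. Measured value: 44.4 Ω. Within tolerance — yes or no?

Yellow → 4 (first significant figure)
Yellow → 4 (second significant figure)
Yellow → 4 (third significant figure)
Gold → ×0.1 multiplier
Gold → ±5% tolerance
444 × 0.1 = 44.4 Ω
Allowed range: 42.18 Ω to 46.62 Ω.
44.4 Ω lies inside that range.

yes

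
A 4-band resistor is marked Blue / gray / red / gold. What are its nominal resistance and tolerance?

Blue → 6 (first significant figure)
Grey → 8 (second significant figure)
Red → ×10^2 multiplier
Gold → ±5% tolerance
68 × 100 = 6800 Ω

6800 Ω ±5%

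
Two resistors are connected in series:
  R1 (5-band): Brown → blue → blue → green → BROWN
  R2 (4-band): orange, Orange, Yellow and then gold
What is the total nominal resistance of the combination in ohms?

16930000 Ω

R1: brown, blue, blue → 166; green ×10^5 → 16600000 Ω.
R2: orange, orange → 33; yellow ×10^4 → 330000 Ω.
Series: 16600000 + 330000 = 16930000 Ω.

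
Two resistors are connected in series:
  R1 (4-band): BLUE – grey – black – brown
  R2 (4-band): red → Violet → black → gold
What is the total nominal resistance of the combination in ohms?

95 Ω

R1: blue, grey → 68; black ×1 → 68 Ω.
R2: red, violet → 27; black ×1 → 27 Ω.
Series: 68 + 27 = 95 Ω.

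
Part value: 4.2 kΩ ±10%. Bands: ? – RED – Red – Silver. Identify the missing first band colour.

4200 Ω = 42 × 10^2.
The first band gives digit 4 of the significand, and 4 is yellow.

yellow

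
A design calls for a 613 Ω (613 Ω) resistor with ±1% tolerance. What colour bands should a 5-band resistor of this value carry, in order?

blue, brown, orange, black, brown

613 Ω = 613 × 10^0.
6 → blue
1 → brown
3 → orange
Multiplier 10^0 → black.
±1% tolerance → brown.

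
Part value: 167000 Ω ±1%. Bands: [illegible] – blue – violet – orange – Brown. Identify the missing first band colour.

167000 Ω = 167 × 10^3.
The first band gives digit 1 of the significand, and 1 is brown.

brown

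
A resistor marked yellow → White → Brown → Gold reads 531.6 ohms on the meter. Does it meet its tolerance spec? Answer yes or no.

no

Yellow → 4 (first significant figure)
White → 9 (second significant figure)
Brown → ×10 multiplier
Gold → ±5% tolerance
49 × 10 = 490 Ω
Allowed range: 465.5 Ω to 514.5 Ω.
531.6 ohms lies outside that range.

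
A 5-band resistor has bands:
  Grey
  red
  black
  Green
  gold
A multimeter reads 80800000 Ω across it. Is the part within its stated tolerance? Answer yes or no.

yes

Grey → 8 (first significant figure)
Red → 2 (second significant figure)
Black → 0 (third significant figure)
Green → ×10^5 multiplier
Gold → ±5% tolerance
820 × 100000 = 82000000 Ω
Allowed range: 77900000 Ω to 86100000 Ω.
80800000 Ω lies inside that range.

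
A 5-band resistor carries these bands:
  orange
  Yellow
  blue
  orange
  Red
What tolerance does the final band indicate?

The last band, red, is the tolerance band.
Red corresponds to ±2%.

±2%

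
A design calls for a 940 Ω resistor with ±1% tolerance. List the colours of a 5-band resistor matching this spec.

940 Ω = 940 × 10^0.
9 → white
4 → yellow
0 → black
Multiplier 10^0 → black.
±1% tolerance → brown.

white, yellow, black, black, brown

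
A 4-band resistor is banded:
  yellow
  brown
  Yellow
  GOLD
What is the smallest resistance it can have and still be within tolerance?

Yellow → 4 (first significant figure)
Brown → 1 (second significant figure)
Yellow → ×10^4 multiplier
Gold → ±5% tolerance
41 × 10000 = 410000 Ω
Smallest = 410000 × (1 − 5/100) = 389500 Ω.

389500 Ω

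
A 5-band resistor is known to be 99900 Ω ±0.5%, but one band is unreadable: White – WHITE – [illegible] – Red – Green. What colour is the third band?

white

99900 Ω = 999 × 10^2.
The third band gives digit 9 of the significand, and 9 is white.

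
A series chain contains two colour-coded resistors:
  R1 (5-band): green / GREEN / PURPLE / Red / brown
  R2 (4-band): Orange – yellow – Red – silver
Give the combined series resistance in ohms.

R1: green, green, violet → 557; red ×10^2 → 55700 Ω.
R2: orange, yellow → 34; red ×10^2 → 3400 Ω.
Series: 55700 + 3400 = 59100 Ω.

59100 Ω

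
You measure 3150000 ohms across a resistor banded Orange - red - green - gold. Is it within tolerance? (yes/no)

yes

Orange → 3 (first significant figure)
Red → 2 (second significant figure)
Green → ×10^5 multiplier
Gold → ±5% tolerance
32 × 100000 = 3200000 Ω
Allowed range: 3040000 Ω to 3360000 Ω.
3150000 ohms lies inside that range.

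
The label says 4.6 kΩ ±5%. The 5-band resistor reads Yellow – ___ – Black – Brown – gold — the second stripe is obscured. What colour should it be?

blue

4600 Ω = 460 × 10^1.
The second band gives digit 6 of the significand, and 6 is blue.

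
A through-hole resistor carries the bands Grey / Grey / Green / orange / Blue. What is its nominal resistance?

Grey → 8 (first significant figure)
Grey → 8 (second significant figure)
Green → 5 (third significant figure)
Orange → ×10^3 multiplier
885 × 1000 = 885000 Ω

885000 Ω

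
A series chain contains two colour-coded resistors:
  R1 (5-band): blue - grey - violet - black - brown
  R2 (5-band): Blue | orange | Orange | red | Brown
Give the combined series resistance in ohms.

R1: blue, grey, violet → 687; black ×1 → 687 Ω.
R2: blue, orange, orange → 633; red ×10^2 → 63300 Ω.
Series: 687 + 63300 = 63987 Ω.

63987 Ω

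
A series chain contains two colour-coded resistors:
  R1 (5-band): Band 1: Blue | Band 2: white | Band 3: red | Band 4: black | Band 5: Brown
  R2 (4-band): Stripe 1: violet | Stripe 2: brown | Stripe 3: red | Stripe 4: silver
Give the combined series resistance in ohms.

7792 Ω

R1: blue, white, red → 692; black ×1 → 692 Ω.
R2: violet, brown → 71; red ×10^2 → 7100 Ω.
Series: 692 + 7100 = 7792 Ω.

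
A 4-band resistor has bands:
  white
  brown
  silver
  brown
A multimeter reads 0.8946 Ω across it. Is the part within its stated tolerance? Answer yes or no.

White → 9 (first significant figure)
Brown → 1 (second significant figure)
Silver → ×0.01 multiplier
Brown → ±1% tolerance
91 × 0.01 = 0.91 Ω
Allowed range: 0.9009 Ω to 0.9191 Ω.
0.8946 Ω lies outside that range.

no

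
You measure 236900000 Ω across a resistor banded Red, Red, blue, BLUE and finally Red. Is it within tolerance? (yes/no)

Red → 2 (first significant figure)
Red → 2 (second significant figure)
Blue → 6 (third significant figure)
Blue → ×10^6 multiplier
Red → ±2% tolerance
226 × 1000000 = 226000000 Ω
Allowed range: 221480000 Ω to 230520000 Ω.
236900000 Ω lies outside that range.

no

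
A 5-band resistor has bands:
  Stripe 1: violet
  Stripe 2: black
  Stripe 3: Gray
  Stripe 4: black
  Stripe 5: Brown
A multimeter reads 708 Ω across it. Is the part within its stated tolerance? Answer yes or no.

Violet → 7 (first significant figure)
Black → 0 (second significant figure)
Grey → 8 (third significant figure)
Black → ×1 multiplier
Brown → ±1% tolerance
708 × 1 = 708 Ω
Allowed range: 700.92 Ω to 715.08 Ω.
708 Ω lies inside that range.

yes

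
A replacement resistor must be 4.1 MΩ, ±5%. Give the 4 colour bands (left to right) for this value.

yellow, brown, green, gold

4100000 Ω = 41 × 10^5.
4 → yellow
1 → brown
Multiplier 10^5 → green.
±5% tolerance → gold.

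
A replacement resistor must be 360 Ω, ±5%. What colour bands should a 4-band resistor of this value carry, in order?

360 Ω = 36 × 10^1.
3 → orange
6 → blue
Multiplier 10^1 → brown.
±5% tolerance → gold.

orange, blue, brown, gold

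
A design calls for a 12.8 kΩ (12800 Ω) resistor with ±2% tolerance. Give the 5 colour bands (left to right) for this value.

brown, red, grey, red, red

12800 Ω = 128 × 10^2.
1 → brown
2 → red
8 → grey
Multiplier 10^2 → red.
±2% tolerance → red.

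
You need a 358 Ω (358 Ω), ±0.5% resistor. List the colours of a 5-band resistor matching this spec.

orange, green, grey, black, green

358 Ω = 358 × 10^0.
3 → orange
5 → green
8 → grey
Multiplier 10^0 → black.
±0.5% tolerance → green.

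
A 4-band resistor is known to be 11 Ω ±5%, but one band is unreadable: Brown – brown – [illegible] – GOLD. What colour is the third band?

11 Ω = 11 × 10^0.
The third band is the multiplier, 10^0, which is black.

black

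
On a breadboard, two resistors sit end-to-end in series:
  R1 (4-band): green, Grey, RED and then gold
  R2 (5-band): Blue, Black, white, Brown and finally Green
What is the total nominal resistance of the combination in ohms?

R1: green, grey → 58; red ×10^2 → 5800 Ω.
R2: blue, black, white → 609; brown ×10 → 6090 Ω.
Series: 5800 + 6090 = 11890 Ω.

11890 Ω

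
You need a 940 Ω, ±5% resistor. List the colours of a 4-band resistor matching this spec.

940 Ω = 94 × 10^1.
9 → white
4 → yellow
Multiplier 10^1 → brown.
±5% tolerance → gold.

white, yellow, brown, gold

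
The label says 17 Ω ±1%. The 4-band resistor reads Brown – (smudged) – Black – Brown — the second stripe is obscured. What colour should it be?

violet

17 Ω = 17 × 10^0.
The second band gives digit 7 of the significand, and 7 is violet.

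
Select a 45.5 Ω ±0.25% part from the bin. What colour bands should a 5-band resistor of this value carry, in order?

45.5 Ω = 455 × 10^-1.
4 → yellow
5 → green
5 → green
Multiplier 10^-1 → gold.
±0.25% tolerance → blue.

yellow, green, green, gold, blue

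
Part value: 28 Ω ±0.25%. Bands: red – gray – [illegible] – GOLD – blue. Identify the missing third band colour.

28 Ω = 280 × 10^-1.
The third band gives digit 0 of the significand, and 0 is black.

black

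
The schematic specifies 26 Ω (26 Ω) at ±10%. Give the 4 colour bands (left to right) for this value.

26 Ω = 26 × 10^0.
2 → red
6 → blue
Multiplier 10^0 → black.
±10% tolerance → silver.

red, blue, black, silver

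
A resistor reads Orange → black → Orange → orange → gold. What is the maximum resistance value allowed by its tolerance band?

318150 Ω

Orange → 3 (first significant figure)
Black → 0 (second significant figure)
Orange → 3 (third significant figure)
Orange → ×10^3 multiplier
Gold → ±5% tolerance
303 × 1000 = 303000 Ω
Maximum = 303000 × (1 + 5/100) = 318150 Ω.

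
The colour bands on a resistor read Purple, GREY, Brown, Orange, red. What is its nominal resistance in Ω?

Violet → 7 (first significant figure)
Grey → 8 (second significant figure)
Brown → 1 (third significant figure)
Orange → ×10^3 multiplier
781 × 1000 = 781000 Ω

781000 Ω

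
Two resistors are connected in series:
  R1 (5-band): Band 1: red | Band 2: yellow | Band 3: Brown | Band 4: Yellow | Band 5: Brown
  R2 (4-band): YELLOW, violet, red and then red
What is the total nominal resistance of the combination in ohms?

R1: red, yellow, brown → 241; yellow ×10^4 → 2410000 Ω.
R2: yellow, violet → 47; red ×10^2 → 4700 Ω.
Series: 2410000 + 4700 = 2414700 Ω.

2414700 Ω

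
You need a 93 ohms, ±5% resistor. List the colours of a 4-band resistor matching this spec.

93 Ω = 93 × 10^0.
9 → white
3 → orange
Multiplier 10^0 → black.
±5% tolerance → gold.

white, orange, black, gold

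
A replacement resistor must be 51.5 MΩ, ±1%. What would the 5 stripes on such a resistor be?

51500000 Ω = 515 × 10^5.
5 → green
1 → brown
5 → green
Multiplier 10^5 → green.
±1% tolerance → brown.

green, brown, green, green, brown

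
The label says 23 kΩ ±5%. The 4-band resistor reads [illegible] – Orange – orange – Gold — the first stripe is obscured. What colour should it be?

red

23000 Ω = 23 × 10^3.
The first band gives digit 2 of the significand, and 2 is red.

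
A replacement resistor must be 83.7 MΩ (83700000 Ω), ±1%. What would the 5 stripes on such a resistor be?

grey, orange, violet, green, brown

83700000 Ω = 837 × 10^5.
8 → grey
3 → orange
7 → violet
Multiplier 10^5 → green.
±1% tolerance → brown.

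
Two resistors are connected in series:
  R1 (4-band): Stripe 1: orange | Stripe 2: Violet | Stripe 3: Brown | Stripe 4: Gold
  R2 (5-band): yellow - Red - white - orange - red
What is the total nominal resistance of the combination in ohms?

R1: orange, violet → 37; brown ×10 → 370 Ω.
R2: yellow, red, white → 429; orange ×10^3 → 429000 Ω.
Series: 370 + 429000 = 429370 Ω.

429370 Ω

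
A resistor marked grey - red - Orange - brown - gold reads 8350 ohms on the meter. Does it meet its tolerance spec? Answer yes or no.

Grey → 8 (first significant figure)
Red → 2 (second significant figure)
Orange → 3 (third significant figure)
Brown → ×10 multiplier
Gold → ±5% tolerance
823 × 10 = 8230 Ω
Allowed range: 7818.5 Ω to 8641.5 Ω.
8350 ohms lies inside that range.

yes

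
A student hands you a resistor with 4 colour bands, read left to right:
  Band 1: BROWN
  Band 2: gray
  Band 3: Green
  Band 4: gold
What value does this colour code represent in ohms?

Brown → 1 (first significant figure)
Grey → 8 (second significant figure)
Green → ×10^5 multiplier
18 × 100000 = 1800000 Ω

1800000 Ω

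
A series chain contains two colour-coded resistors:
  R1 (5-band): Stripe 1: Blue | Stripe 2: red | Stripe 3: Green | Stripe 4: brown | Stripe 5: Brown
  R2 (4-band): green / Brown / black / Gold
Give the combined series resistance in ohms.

R1: blue, red, green → 625; brown ×10 → 6250 Ω.
R2: green, brown → 51; black ×1 → 51 Ω.
Series: 6250 + 51 = 6301 Ω.

6301 Ω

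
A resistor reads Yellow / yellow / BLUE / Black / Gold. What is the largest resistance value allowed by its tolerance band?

468.3 Ω

Yellow → 4 (first significant figure)
Yellow → 4 (second significant figure)
Blue → 6 (third significant figure)
Black → ×1 multiplier
Gold → ±5% tolerance
446 × 1 = 446 Ω
Largest = 446 × (1 + 5/100) = 468.3 Ω.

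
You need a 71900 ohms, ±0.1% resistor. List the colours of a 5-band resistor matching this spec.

71900 Ω = 719 × 10^2.
7 → violet
1 → brown
9 → white
Multiplier 10^2 → red.
±0.1% tolerance → violet.

violet, brown, white, red, violet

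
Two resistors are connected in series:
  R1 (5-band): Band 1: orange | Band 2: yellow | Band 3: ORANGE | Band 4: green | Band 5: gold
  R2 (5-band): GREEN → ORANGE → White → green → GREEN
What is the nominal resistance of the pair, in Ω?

88200000 Ω

R1: orange, yellow, orange → 343; green ×10^5 → 34300000 Ω.
R2: green, orange, white → 539; green ×10^5 → 53900000 Ω.
Series: 34300000 + 53900000 = 88200000 Ω.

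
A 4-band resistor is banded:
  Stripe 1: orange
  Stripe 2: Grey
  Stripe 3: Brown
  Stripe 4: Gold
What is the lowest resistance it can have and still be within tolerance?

361 Ω

Orange → 3 (first significant figure)
Grey → 8 (second significant figure)
Brown → ×10 multiplier
Gold → ±5% tolerance
38 × 10 = 380 Ω
Lowest = 380 × (1 − 5/100) = 361 Ω.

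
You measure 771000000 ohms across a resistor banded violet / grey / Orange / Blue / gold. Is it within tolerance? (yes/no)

Violet → 7 (first significant figure)
Grey → 8 (second significant figure)
Orange → 3 (third significant figure)
Blue → ×10^6 multiplier
Gold → ±5% tolerance
783 × 1000000 = 783000000 Ω
Allowed range: 743850000 Ω to 822150000 Ω.
771000000 ohms lies inside that range.

yes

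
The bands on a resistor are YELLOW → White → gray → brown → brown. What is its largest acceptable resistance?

5029.8 Ω

Yellow → 4 (first significant figure)
White → 9 (second significant figure)
Grey → 8 (third significant figure)
Brown → ×10 multiplier
Brown → ±1% tolerance
498 × 10 = 4980 Ω
Largest = 4980 × (1 + 1/100) = 5029.8 Ω.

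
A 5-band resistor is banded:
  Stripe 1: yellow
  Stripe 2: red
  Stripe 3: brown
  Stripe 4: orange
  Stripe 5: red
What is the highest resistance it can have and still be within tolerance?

Yellow → 4 (first significant figure)
Red → 2 (second significant figure)
Brown → 1 (third significant figure)
Orange → ×10^3 multiplier
Red → ±2% tolerance
421 × 1000 = 421000 Ω
Highest = 421000 × (1 + 2/100) = 429420 Ω.

429420 Ω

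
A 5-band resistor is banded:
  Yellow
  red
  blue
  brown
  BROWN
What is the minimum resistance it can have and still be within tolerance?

4217.4 Ω

Yellow → 4 (first significant figure)
Red → 2 (second significant figure)
Blue → 6 (third significant figure)
Brown → ×10 multiplier
Brown → ±1% tolerance
426 × 10 = 4260 Ω
Minimum = 4260 × (1 − 1/100) = 4217.4 Ω.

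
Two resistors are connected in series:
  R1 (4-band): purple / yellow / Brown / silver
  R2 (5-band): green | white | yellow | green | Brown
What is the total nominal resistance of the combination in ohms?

59400740 Ω

R1: violet, yellow → 74; brown ×10 → 740 Ω.
R2: green, white, yellow → 594; green ×10^5 → 59400000 Ω.
Series: 740 + 59400000 = 59400740 Ω.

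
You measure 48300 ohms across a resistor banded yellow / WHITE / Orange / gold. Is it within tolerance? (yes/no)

yes

Yellow → 4 (first significant figure)
White → 9 (second significant figure)
Orange → ×10^3 multiplier
Gold → ±5% tolerance
49 × 1000 = 49000 Ω
Allowed range: 46550 Ω to 51450 Ω.
48300 ohms lies inside that range.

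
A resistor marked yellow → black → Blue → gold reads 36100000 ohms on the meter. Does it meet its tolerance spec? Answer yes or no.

no

Yellow → 4 (first significant figure)
Black → 0 (second significant figure)
Blue → ×10^6 multiplier
Gold → ±5% tolerance
40 × 1000000 = 40000000 Ω
Allowed range: 38000000 Ω to 42000000 Ω.
36100000 ohms lies outside that range.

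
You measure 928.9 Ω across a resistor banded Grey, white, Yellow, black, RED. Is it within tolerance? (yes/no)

no

Grey → 8 (first significant figure)
White → 9 (second significant figure)
Yellow → 4 (third significant figure)
Black → ×1 multiplier
Red → ±2% tolerance
894 × 1 = 894 Ω
Allowed range: 876.12 Ω to 911.88 Ω.
928.9 Ω lies outside that range.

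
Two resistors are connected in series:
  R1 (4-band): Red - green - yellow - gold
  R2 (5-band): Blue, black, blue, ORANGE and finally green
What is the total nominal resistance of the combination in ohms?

856000 Ω

R1: red, green → 25; yellow ×10^4 → 250000 Ω.
R2: blue, black, blue → 606; orange ×10^3 → 606000 Ω.
Series: 250000 + 606000 = 856000 Ω.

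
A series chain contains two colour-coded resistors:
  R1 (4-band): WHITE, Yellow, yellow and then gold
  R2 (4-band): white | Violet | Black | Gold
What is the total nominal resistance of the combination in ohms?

940097 Ω

R1: white, yellow → 94; yellow ×10^4 → 940000 Ω.
R2: white, violet → 97; black ×1 → 97 Ω.
Series: 940000 + 97 = 940097 Ω.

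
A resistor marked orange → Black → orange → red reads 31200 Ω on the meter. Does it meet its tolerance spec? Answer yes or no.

Orange → 3 (first significant figure)
Black → 0 (second significant figure)
Orange → ×10^3 multiplier
Red → ±2% tolerance
30 × 1000 = 30000 Ω
Allowed range: 29400 Ω to 30600 Ω.
31200 Ω lies outside that range.

no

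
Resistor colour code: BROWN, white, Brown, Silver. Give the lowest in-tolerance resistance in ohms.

Brown → 1 (first significant figure)
White → 9 (second significant figure)
Brown → ×10 multiplier
Silver → ±10% tolerance
19 × 10 = 190 Ω
Lowest = 190 × (1 − 10/100) = 171 Ω.

171 Ω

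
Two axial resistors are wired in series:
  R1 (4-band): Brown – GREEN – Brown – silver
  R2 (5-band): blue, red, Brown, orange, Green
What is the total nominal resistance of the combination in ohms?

R1: brown, green → 15; brown ×10 → 150 Ω.
R2: blue, red, brown → 621; orange ×10^3 → 621000 Ω.
Series: 150 + 621000 = 621150 Ω.

621150 Ω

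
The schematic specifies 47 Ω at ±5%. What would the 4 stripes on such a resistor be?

47 Ω = 47 × 10^0.
4 → yellow
7 → violet
Multiplier 10^0 → black.
±5% tolerance → gold.

yellow, violet, black, gold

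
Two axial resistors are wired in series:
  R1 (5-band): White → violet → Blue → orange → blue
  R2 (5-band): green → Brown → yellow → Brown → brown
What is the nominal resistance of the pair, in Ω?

R1: white, violet, blue → 976; orange ×10^3 → 976000 Ω.
R2: green, brown, yellow → 514; brown ×10 → 5140 Ω.
Series: 976000 + 5140 = 981140 Ω.

981140 Ω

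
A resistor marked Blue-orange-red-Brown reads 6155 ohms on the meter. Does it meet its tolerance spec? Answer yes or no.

no

Blue → 6 (first significant figure)
Orange → 3 (second significant figure)
Red → ×10^2 multiplier
Brown → ±1% tolerance
63 × 100 = 6300 Ω
Allowed range: 6237 Ω to 6363 Ω.
6155 ohms lies outside that range.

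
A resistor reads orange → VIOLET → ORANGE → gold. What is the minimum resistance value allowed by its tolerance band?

Orange → 3 (first significant figure)
Violet → 7 (second significant figure)
Orange → ×10^3 multiplier
Gold → ±5% tolerance
37 × 1000 = 37000 Ω
Minimum = 37000 × (1 − 5/100) = 35150 Ω.

35150 Ω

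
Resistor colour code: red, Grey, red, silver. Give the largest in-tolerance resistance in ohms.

3080 Ω

Red → 2 (first significant figure)
Grey → 8 (second significant figure)
Red → ×10^2 multiplier
Silver → ±10% tolerance
28 × 100 = 2800 Ω
Largest = 2800 × (1 + 10/100) = 3080 Ω.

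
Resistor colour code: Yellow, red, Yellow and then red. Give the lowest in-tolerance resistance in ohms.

411600 Ω

Yellow → 4 (first significant figure)
Red → 2 (second significant figure)
Yellow → ×10^4 multiplier
Red → ±2% tolerance
42 × 10000 = 420000 Ω
Lowest = 420000 × (1 − 2/100) = 411600 Ω.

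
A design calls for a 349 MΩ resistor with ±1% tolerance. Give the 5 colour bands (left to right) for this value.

orange, yellow, white, blue, brown

349000000 Ω = 349 × 10^6.
3 → orange
4 → yellow
9 → white
Multiplier 10^6 → blue.
±1% tolerance → brown.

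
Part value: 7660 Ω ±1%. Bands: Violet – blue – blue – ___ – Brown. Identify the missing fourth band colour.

7660 Ω = 766 × 10^1.
The fourth band is the multiplier, 10^1, which is brown.

brown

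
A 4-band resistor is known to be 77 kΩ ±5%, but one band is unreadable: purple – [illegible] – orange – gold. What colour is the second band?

77000 Ω = 77 × 10^3.
The second band gives digit 7 of the significand, and 7 is violet.

violet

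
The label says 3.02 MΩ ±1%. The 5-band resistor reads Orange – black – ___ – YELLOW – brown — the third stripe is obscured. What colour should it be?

3020000 Ω = 302 × 10^4.
The third band gives digit 2 of the significand, and 2 is red.

red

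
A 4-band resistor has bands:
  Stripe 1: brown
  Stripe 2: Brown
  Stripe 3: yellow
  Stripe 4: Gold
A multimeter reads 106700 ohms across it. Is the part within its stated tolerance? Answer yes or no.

Brown → 1 (first significant figure)
Brown → 1 (second significant figure)
Yellow → ×10^4 multiplier
Gold → ±5% tolerance
11 × 10000 = 110000 Ω
Allowed range: 104500 Ω to 115500 Ω.
106700 ohms lies inside that range.

yes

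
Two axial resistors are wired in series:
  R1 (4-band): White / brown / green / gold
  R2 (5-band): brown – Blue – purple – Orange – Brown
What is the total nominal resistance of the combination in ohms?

R1: white, brown → 91; green ×10^5 → 9100000 Ω.
R2: brown, blue, violet → 167; orange ×10^3 → 167000 Ω.
Series: 9100000 + 167000 = 9267000 Ω.

9267000 Ω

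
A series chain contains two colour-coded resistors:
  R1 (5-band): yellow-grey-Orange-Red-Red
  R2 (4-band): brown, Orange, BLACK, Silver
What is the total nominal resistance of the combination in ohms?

48313 Ω

R1: yellow, grey, orange → 483; red ×10^2 → 48300 Ω.
R2: brown, orange → 13; black ×1 → 13 Ω.
Series: 48300 + 13 = 48313 Ω.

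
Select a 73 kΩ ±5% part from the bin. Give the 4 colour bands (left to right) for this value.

73000 Ω = 73 × 10^3.
7 → violet
3 → orange
Multiplier 10^3 → orange.
±5% tolerance → gold.

violet, orange, orange, gold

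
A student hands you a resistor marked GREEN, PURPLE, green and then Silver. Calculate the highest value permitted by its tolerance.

Green → 5 (first significant figure)
Violet → 7 (second significant figure)
Green → ×10^5 multiplier
Silver → ±10% tolerance
57 × 100000 = 5700000 Ω
Highest = 5700000 × (1 + 10/100) = 6270000 Ω.

6270000 Ω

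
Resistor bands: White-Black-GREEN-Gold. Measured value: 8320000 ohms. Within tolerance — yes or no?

no

White → 9 (first significant figure)
Black → 0 (second significant figure)
Green → ×10^5 multiplier
Gold → ±5% tolerance
90 × 100000 = 9000000 Ω
Allowed range: 8550000 Ω to 9450000 Ω.
8320000 ohms lies outside that range.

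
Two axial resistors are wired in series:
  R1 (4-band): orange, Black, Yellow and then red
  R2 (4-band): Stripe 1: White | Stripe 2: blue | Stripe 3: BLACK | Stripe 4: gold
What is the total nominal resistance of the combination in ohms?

300096 Ω

R1: orange, black → 30; yellow ×10^4 → 300000 Ω.
R2: white, blue → 96; black ×1 → 96 Ω.
Series: 300000 + 96 = 300096 Ω.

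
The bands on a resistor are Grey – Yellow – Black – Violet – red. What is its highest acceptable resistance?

Grey → 8 (first significant figure)
Yellow → 4 (second significant figure)
Black → 0 (third significant figure)
Violet → ×10^7 multiplier
Red → ±2% tolerance
840 × 10000000 = 8400000000 Ω
Highest = 8400000000 × (1 + 2/100) = 8568000000 Ω.

8568000000 Ω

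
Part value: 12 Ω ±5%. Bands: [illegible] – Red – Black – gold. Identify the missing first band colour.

brown

12 Ω = 12 × 10^0.
The first band gives digit 1 of the significand, and 1 is brown.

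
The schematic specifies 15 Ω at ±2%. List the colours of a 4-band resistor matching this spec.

15 Ω = 15 × 10^0.
1 → brown
5 → green
Multiplier 10^0 → black.
±2% tolerance → red.

brown, green, black, red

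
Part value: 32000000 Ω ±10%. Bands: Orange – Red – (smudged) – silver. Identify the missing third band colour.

blue

32000000 Ω = 32 × 10^6.
The third band is the multiplier, 10^6, which is blue.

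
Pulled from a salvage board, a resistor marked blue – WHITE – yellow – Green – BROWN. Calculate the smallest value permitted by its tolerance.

Blue → 6 (first significant figure)
White → 9 (second significant figure)
Yellow → 4 (third significant figure)
Green → ×10^5 multiplier
Brown → ±1% tolerance
694 × 100000 = 69400000 Ω
Smallest = 69400000 × (1 − 1/100) = 68706000 Ω.

68706000 Ω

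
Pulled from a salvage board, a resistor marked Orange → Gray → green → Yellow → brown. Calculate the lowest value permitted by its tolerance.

Orange → 3 (first significant figure)
Grey → 8 (second significant figure)
Green → 5 (third significant figure)
Yellow → ×10^4 multiplier
Brown → ±1% tolerance
385 × 10000 = 3850000 Ω
Lowest = 3850000 × (1 − 1/100) = 3811500 Ω.

3811500 Ω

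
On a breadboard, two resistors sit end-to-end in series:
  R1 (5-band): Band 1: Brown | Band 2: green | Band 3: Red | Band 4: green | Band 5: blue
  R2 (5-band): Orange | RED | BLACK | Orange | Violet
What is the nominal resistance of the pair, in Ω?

R1: brown, green, red → 152; green ×10^5 → 15200000 Ω.
R2: orange, red, black → 320; orange ×10^3 → 320000 Ω.
Series: 15200000 + 320000 = 15520000 Ω.

15520000 Ω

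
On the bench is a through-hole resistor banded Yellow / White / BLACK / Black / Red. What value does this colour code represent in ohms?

490 Ω

Yellow → 4 (first significant figure)
White → 9 (second significant figure)
Black → 0 (third significant figure)
Black → ×1 multiplier
490 × 1 = 490 Ω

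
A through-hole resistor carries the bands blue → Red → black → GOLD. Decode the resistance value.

62 Ω

Blue → 6 (first significant figure)
Red → 2 (second significant figure)
Black → ×1 multiplier
62 × 1 = 62 Ω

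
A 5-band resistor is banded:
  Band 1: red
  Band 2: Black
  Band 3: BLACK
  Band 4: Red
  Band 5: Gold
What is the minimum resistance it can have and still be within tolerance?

Red → 2 (first significant figure)
Black → 0 (second significant figure)
Black → 0 (third significant figure)
Red → ×10^2 multiplier
Gold → ±5% tolerance
200 × 100 = 20000 Ω
Minimum = 20000 × (1 − 5/100) = 19000 Ω.

19000 Ω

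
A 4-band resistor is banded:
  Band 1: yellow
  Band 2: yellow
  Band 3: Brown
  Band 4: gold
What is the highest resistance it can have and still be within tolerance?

462 Ω

Yellow → 4 (first significant figure)
Yellow → 4 (second significant figure)
Brown → ×10 multiplier
Gold → ±5% tolerance
44 × 10 = 440 Ω
Highest = 440 × (1 + 5/100) = 462 Ω.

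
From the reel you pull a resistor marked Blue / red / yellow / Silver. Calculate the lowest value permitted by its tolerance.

Blue → 6 (first significant figure)
Red → 2 (second significant figure)
Yellow → ×10^4 multiplier
Silver → ±10% tolerance
62 × 10000 = 620000 Ω
Lowest = 620000 × (1 − 10/100) = 558000 Ω.

558000 Ω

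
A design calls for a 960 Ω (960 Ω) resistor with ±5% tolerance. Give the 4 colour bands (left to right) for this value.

960 Ω = 96 × 10^1.
9 → white
6 → blue
Multiplier 10^1 → brown.
±5% tolerance → gold.

white, blue, brown, gold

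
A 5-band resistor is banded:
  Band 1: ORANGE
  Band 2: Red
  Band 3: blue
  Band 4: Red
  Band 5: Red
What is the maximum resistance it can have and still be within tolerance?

Orange → 3 (first significant figure)
Red → 2 (second significant figure)
Blue → 6 (third significant figure)
Red → ×10^2 multiplier
Red → ±2% tolerance
326 × 100 = 32600 Ω
Maximum = 32600 × (1 + 2/100) = 33252 Ω.

33252 Ω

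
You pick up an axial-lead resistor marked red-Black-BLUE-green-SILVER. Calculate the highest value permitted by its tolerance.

22660000 Ω

Red → 2 (first significant figure)
Black → 0 (second significant figure)
Blue → 6 (third significant figure)
Green → ×10^5 multiplier
Silver → ±10% tolerance
206 × 100000 = 20600000 Ω
Highest = 20600000 × (1 + 10/100) = 22660000 Ω.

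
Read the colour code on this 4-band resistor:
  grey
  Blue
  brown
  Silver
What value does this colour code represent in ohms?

860 Ω

Grey → 8 (first significant figure)
Blue → 6 (second significant figure)
Brown → ×10 multiplier
86 × 10 = 860 Ω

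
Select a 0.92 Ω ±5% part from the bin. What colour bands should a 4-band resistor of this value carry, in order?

0.92 Ω = 92 × 10^-2.
9 → white
2 → red
Multiplier 10^-2 → silver.
±5% tolerance → gold.

white, red, silver, gold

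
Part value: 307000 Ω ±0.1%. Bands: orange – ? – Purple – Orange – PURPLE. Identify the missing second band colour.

black

307000 Ω = 307 × 10^3.
The second band gives digit 0 of the significand, and 0 is black.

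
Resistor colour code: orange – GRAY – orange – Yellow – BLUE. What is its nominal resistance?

3830000 Ω

Orange → 3 (first significant figure)
Grey → 8 (second significant figure)
Orange → 3 (third significant figure)
Yellow → ×10^4 multiplier
383 × 10000 = 3830000 Ω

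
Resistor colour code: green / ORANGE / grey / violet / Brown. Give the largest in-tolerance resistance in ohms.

5433800000 Ω

Green → 5 (first significant figure)
Orange → 3 (second significant figure)
Grey → 8 (third significant figure)
Violet → ×10^7 multiplier
Brown → ±1% tolerance
538 × 10000000 = 5380000000 Ω
Largest = 5380000000 × (1 + 1/100) = 5433800000 Ω.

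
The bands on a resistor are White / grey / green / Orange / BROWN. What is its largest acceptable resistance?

994850 Ω

White → 9 (first significant figure)
Grey → 8 (second significant figure)
Green → 5 (third significant figure)
Orange → ×10^3 multiplier
Brown → ±1% tolerance
985 × 1000 = 985000 Ω
Largest = 985000 × (1 + 1/100) = 994850 Ω.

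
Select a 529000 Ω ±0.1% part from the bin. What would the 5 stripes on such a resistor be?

green, red, white, orange, violet

529000 Ω = 529 × 10^3.
5 → green
2 → red
9 → white
Multiplier 10^3 → orange.
±0.1% tolerance → violet.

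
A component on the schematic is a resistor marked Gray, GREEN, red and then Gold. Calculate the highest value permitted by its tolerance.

Grey → 8 (first significant figure)
Green → 5 (second significant figure)
Red → ×10^2 multiplier
Gold → ±5% tolerance
85 × 100 = 8500 Ω
Highest = 8500 × (1 + 5/100) = 8925 Ω.

8925 Ω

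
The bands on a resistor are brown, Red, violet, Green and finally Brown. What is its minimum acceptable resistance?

12573000 Ω

Brown → 1 (first significant figure)
Red → 2 (second significant figure)
Violet → 7 (third significant figure)
Green → ×10^5 multiplier
Brown → ±1% tolerance
127 × 100000 = 12700000 Ω
Minimum = 12700000 × (1 − 1/100) = 12573000 Ω.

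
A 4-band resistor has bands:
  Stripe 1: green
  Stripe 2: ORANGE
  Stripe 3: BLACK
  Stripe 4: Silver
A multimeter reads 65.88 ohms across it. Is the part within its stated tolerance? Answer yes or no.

no

Green → 5 (first significant figure)
Orange → 3 (second significant figure)
Black → ×1 multiplier
Silver → ±10% tolerance
53 × 1 = 53 Ω
Allowed range: 47.7 Ω to 58.3 Ω.
65.88 ohms lies outside that range.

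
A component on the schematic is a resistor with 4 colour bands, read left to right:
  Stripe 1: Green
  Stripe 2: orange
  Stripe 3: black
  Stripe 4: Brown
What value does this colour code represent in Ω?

Green → 5 (first significant figure)
Orange → 3 (second significant figure)
Black → ×1 multiplier
53 × 1 = 53 Ω

53 Ω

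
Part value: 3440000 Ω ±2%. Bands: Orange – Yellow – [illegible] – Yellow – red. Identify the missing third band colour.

yellow

3440000 Ω = 344 × 10^4.
The third band gives digit 4 of the significand, and 4 is yellow.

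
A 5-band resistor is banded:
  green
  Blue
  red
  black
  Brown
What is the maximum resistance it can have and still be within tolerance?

Green → 5 (first significant figure)
Blue → 6 (second significant figure)
Red → 2 (third significant figure)
Black → ×1 multiplier
Brown → ±1% tolerance
562 × 1 = 562 Ω
Maximum = 562 × (1 + 1/100) = 567.62 Ω.

567.62 Ω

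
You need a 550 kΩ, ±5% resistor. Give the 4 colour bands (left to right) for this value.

550000 Ω = 55 × 10^4.
5 → green
5 → green
Multiplier 10^4 → yellow.
±5% tolerance → gold.

green, green, yellow, gold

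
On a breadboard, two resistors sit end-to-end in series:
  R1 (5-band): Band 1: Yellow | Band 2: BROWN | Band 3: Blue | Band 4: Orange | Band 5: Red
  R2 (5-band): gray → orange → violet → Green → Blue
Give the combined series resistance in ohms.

R1: yellow, brown, blue → 416; orange ×10^3 → 416000 Ω.
R2: grey, orange, violet → 837; green ×10^5 → 83700000 Ω.
Series: 416000 + 83700000 = 84116000 Ω.

84116000 Ω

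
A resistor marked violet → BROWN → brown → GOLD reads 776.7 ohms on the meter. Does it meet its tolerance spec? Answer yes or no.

Violet → 7 (first significant figure)
Brown → 1 (second significant figure)
Brown → ×10 multiplier
Gold → ±5% tolerance
71 × 10 = 710 Ω
Allowed range: 674.5 Ω to 745.5 Ω.
776.7 ohms lies outside that range.

no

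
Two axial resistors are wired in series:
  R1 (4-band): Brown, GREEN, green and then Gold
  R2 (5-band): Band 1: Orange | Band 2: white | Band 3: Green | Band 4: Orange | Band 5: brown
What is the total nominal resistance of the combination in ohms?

R1: brown, green → 15; green ×10^5 → 1500000 Ω.
R2: orange, white, green → 395; orange ×10^3 → 395000 Ω.
Series: 1500000 + 395000 = 1895000 Ω.

1895000 Ω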